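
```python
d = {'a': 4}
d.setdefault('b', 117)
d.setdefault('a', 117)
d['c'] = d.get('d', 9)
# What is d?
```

After line 1: d = {'a': 4}
After line 2 (setdefault adds 'b'=117): d = {'a': 4, 'b': 117}
After line 3 (setdefault 'a' no-op, already exists): d = {'a': 4, 'b': 117}
After line 4 (get('d', 9) returns default since 'd' not in d): d = {'a': 4, 'b': 117, 'c': 9}

{'a': 4, 'b': 117, 'c': 9}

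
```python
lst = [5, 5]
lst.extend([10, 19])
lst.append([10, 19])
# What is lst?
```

After line 1: lst = [5, 5]
After line 2 (extend unpacks [10, 19]): lst = [5, 5, 10, 19]
After line 3 (append adds [10, 19] as single element): lst = [5, 5, 10, 19, [10, 19]]

[5, 5, 10, 19, [10, 19]]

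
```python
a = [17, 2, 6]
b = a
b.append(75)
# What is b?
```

After line 1: a = [17, 2, 6]
After line 2 (b = a is an alias, same object): a = [17, 2, 6], b = [17, 2, 6]
After line 3 (b.append mutates the shared list): a = [17, 2, 6, 75], b = [17, 2, 6, 75]

[17, 2, 6, 75]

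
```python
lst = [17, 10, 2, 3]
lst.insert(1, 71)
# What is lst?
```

[17, 71, 10, 2, 3]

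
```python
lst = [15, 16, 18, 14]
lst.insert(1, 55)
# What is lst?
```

[15, 55, 16, 18, 14]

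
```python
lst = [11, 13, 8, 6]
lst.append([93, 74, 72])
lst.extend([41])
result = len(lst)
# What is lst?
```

After line 1: lst = [11, 13, 8, 6]
After line 2 (append adds [93, 74, 72] as single element): lst = [11, 13, 8, 6, [93, 74, 72]]
After line 3 (extend unpacks [41], adds 41): lst = [11, 13, 8, 6, [93, 74, 72], 41]
After line 4: result = len(lst) = 6

[11, 13, 8, 6, [93, 74, 72], 41]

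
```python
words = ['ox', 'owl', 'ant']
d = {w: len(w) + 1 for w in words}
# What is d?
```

{'ox': 3, 'owl': 4, 'ant': 4}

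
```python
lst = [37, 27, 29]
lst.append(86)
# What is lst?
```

[37, 27, 29, 86]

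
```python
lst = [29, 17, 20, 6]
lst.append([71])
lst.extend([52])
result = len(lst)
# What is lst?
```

After line 1: lst = [29, 17, 20, 6]
After line 2 (append adds [71] as single element): lst = [29, 17, 20, 6, [71]]
After line 3 (extend unpacks [52], adds 52): lst = [29, 17, 20, 6, [71], 52]
After line 4: result = len(lst) = 6

[29, 17, 20, 6, [71], 52]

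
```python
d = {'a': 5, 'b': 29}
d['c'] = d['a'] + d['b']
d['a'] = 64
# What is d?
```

After line 1: d = {'a': 5, 'b': 29}
After line 2 (d['c'] = 5 + 29): d = {'a': 5, 'b': 29, 'c': 34}
After line 3: d = {'a': 64, 'b': 29, 'c': 34}

{'a': 64, 'b': 29, 'c': 34}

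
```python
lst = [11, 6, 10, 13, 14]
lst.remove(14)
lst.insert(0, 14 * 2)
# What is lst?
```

After line 1: lst = [11, 6, 10, 13, 14]
After line 2 (remove first 14): lst = [11, 6, 10, 13]
After line 3 (insert 28 at index 0): lst = [28, 11, 6, 10, 13]

[28, 11, 6, 10, 13]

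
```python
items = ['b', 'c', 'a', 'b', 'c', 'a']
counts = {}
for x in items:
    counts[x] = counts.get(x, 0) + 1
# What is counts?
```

Initial: counts = {}, items = ['b', 'c', 'a', 'b', 'c', 'a']
See 'b': counts = {'b': 1}
See 'c': counts = {'b': 1, 'c': 1}
See 'a': counts = {'b': 1, 'c': 1, 'a': 1}
See 'b': counts = {'b': 2, 'c': 1, 'a': 1}
See 'c': counts = {'b': 2, 'c': 2, 'a': 1}
See 'a': counts = {'b': 2, 'c': 2, 'a': 2}

{'b': 2, 'c': 2, 'a': 2}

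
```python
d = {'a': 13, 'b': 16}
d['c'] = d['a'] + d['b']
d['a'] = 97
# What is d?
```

After line 1: d = {'a': 13, 'b': 16}
After line 2 (d['c'] = 13 + 16): d = {'a': 13, 'b': 16, 'c': 29}
After line 3: d = {'a': 97, 'b': 16, 'c': 29}

{'a': 97, 'b': 16, 'c': 29}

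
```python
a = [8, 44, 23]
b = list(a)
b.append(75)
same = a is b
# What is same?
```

After line 1: a = [8, 44, 23]
After line 2 (b = list(a) is a shallow copy, new object): a = [8, 44, 23], b = [8, 44, 23]
After line 3 (append only mutates b): a = [8, 44, 23], b = [8, 44, 23, 75]
After line 4 (same = a is b; different objects -> False): same = False

False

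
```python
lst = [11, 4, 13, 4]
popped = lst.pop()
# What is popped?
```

4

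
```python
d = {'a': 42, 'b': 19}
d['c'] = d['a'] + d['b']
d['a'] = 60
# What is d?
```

After line 1: d = {'a': 42, 'b': 19}
After line 2 (d['c'] = 42 + 19): d = {'a': 42, 'b': 19, 'c': 61}
After line 3: d = {'a': 60, 'b': 19, 'c': 61}

{'a': 60, 'b': 19, 'c': 61}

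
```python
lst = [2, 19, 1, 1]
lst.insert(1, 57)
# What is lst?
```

[2, 57, 19, 1, 1]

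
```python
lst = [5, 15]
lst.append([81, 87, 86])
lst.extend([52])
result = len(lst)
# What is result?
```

After line 1: lst = [5, 15]
After line 2 (append adds [81, 87, 86] as single element): lst = [5, 15, [81, 87, 86]]
After line 3 (extend unpacks [52], adds 52): lst = [5, 15, [81, 87, 86], 52]
After line 4: result = len(lst) = 4

4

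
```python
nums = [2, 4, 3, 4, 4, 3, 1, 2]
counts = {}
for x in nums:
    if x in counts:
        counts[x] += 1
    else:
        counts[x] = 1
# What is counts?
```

Initial: counts = {}, nums = [2, 4, 3, 4, 4, 3, 1, 2]
See 2: counts = {2: 1}
See 4: counts = {2: 1, 4: 1}
See 3: counts = {2: 1, 4: 1, 3: 1}
See 4: counts = {2: 1, 4: 2, 3: 1}
See 4: counts = {2: 1, 4: 3, 3: 1}
See 3: counts = {2: 1, 4: 3, 3: 2}
See 1: counts = {2: 1, 4: 3, 3: 2, 1: 1}
See 2: counts = {2: 2, 4: 3, 3: 2, 1: 1}

{2: 2, 4: 3, 3: 2, 1: 1}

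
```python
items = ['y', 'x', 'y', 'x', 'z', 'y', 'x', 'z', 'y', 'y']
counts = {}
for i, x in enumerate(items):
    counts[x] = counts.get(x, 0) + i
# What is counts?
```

Initial: counts = {}, items = ['y', 'x', 'y', 'x', 'z', 'y', 'x', 'z', 'y', 'y']
i=0, x='y': counts = {'y': 0}
i=1, x='x': counts = {'y': 0, 'x': 1}
i=2, x='y': counts = {'y': 2, 'x': 1}
i=3, x='x': counts = {'y': 2, 'x': 4}
i=4, x='z': counts = {'y': 2, 'x': 4, 'z': 4}
i=5, x='y': counts = {'y': 7, 'x': 4, 'z': 4}
i=6, x='x': counts = {'y': 7, 'x': 10, 'z': 4}
i=7, x='z': counts = {'y': 7, 'x': 10, 'z': 11}
i=8, x='y': counts = {'y': 15, 'x': 10, 'z': 11}
i=9, x='y': counts = {'y': 24, 'x': 10, 'z': 11}

{'y': 24, 'x': 10, 'z': 11}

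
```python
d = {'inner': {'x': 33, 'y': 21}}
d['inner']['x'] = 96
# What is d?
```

After line 1: d = {'inner': {'x': 33, 'y': 21}}
After line 2 (inner x overwritten): d = {'inner': {'x': 96, 'y': 21}}

{'inner': {'x': 96, 'y': 21}}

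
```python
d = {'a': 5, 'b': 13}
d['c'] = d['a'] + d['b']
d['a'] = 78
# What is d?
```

After line 1: d = {'a': 5, 'b': 13}
After line 2 (d['c'] = 5 + 13): d = {'a': 5, 'b': 13, 'c': 18}
After line 3: d = {'a': 78, 'b': 13, 'c': 18}

{'a': 78, 'b': 13, 'c': 18}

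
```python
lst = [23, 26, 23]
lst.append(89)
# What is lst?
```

[23, 26, 23, 89]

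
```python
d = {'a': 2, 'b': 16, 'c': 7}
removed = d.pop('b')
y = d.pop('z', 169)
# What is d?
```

After line 1: d = {'a': 2, 'b': 16, 'c': 7}
After line 2 (pop 'b' returns 16): d = {'a': 2, 'c': 7}, removed = 16
After line 3 (pop 'z' missing, returns default 169): d = {'a': 2, 'c': 7}, y = 169

{'a': 2, 'c': 7}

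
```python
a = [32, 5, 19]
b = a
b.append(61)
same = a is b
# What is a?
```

After line 1: a = [32, 5, 19]
After line 2 (b = a is an alias, same object): a = [32, 5, 19], b = [32, 5, 19]
After line 3 (b.append mutates the shared list): a = [32, 5, 19, 61], b = [32, 5, 19, 61]
After line 4 (same = a is b; same object -> True): same = True

[32, 5, 19, 61]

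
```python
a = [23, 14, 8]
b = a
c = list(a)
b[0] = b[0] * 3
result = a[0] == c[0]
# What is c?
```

After line 1: a = [23, 14, 8]
After line 2 (b = a, alias): a = [23, 14, 8], b = [23, 14, 8]
After line 3 (c = list(a) is a copy, new object): c = [23, 14, 8]
After line 4 (b[0] = 23 * 3 = 69; mutates shared a/b): a = b = [69, 14, 8], c = [23, 14, 8]
After line 5 (a[0] = 69, c[0] = 23; result = False)

[23, 14, 8]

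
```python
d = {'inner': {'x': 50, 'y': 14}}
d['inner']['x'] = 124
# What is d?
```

After line 1: d = {'inner': {'x': 50, 'y': 14}}
After line 2 (inner x overwritten): d = {'inner': {'x': 124, 'y': 14}}

{'inner': {'x': 124, 'y': 14}}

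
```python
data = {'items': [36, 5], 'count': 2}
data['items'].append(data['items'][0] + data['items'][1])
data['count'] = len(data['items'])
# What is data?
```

After line 1: data = {'items': [36, 5], 'count': 2}
After line 2 (append 36 + 5 = 41): data = {'items': [36, 5, 41], 'count': 2}
After line 3 (count = len(items) = 3): data = {'items': [36, 5, 41], 'count': 3}

{'items': [36, 5, 41], 'count': 3}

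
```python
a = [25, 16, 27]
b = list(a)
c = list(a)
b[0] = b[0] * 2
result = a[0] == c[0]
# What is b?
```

After line 1: a = [25, 16, 27]
After line 2 (b = list(a), copy): a = [25, 16, 27], b = [25, 16, 27]
After line 3 (c = list(a) is a copy, new object): c = [25, 16, 27]
After line 4 (b[0] = 25 * 2 = 50; only b mutates (copy)): a = [25, 16, 27], b = [50, 16, 27], c = [25, 16, 27]
After line 5 (a[0] = 25, c[0] = 25; result = True)

[50, 16, 27]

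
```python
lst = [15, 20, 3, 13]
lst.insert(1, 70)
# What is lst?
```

[15, 70, 20, 3, 13]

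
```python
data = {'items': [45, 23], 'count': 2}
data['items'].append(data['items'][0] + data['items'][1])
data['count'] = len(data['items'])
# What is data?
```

After line 1: data = {'items': [45, 23], 'count': 2}
After line 2 (append 45 + 23 = 68): data = {'items': [45, 23, 68], 'count': 2}
After line 3 (count = len(items) = 3): data = {'items': [45, 23, 68], 'count': 3}

{'items': [45, 23, 68], 'count': 3}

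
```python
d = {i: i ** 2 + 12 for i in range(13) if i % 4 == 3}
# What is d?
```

{3: 21, 7: 61, 11: 133}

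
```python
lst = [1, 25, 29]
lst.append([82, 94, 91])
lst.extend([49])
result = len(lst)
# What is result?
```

After line 1: lst = [1, 25, 29]
After line 2 (append adds [82, 94, 91] as single element): lst = [1, 25, 29, [82, 94, 91]]
After line 3 (extend unpacks [49], adds 49): lst = [1, 25, 29, [82, 94, 91], 49]
After line 4: result = len(lst) = 5

5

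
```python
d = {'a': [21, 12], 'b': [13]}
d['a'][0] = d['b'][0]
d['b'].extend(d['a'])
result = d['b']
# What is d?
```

After line 1: d = {'a': [21, 12], 'b': [13]}
After line 2 (a[0] = b[0] = 13): d = {'a': [13, 12], 'b': [13]}
After line 3 (b.extend(a) appends [13, 12]): d = {'a': [13, 12], 'b': [13, 13, 12]}
After line 4: result = d['b'] = [13, 13, 12]

{'a': [13, 12], 'b': [13, 13, 12]}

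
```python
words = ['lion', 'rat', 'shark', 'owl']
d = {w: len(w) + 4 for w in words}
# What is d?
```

{'lion': 8, 'rat': 7, 'shark': 9, 'owl': 7}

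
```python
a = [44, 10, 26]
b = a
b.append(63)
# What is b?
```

After line 1: a = [44, 10, 26]
After line 2 (b = a is an alias, same object): a = [44, 10, 26], b = [44, 10, 26]
After line 3 (b.append mutates the shared list): a = [44, 10, 26, 63], b = [44, 10, 26, 63]

[44, 10, 26, 63]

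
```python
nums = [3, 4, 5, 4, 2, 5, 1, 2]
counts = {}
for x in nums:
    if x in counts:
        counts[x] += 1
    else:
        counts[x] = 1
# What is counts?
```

Initial: counts = {}, nums = [3, 4, 5, 4, 2, 5, 1, 2]
See 3: counts = {3: 1}
See 4: counts = {3: 1, 4: 1}
See 5: counts = {3: 1, 4: 1, 5: 1}
See 4: counts = {3: 1, 4: 2, 5: 1}
See 2: counts = {3: 1, 4: 2, 5: 1, 2: 1}
See 5: counts = {3: 1, 4: 2, 5: 2, 2: 1}
See 1: counts = {3: 1, 4: 2, 5: 2, 2: 1, 1: 1}
See 2: counts = {3: 1, 4: 2, 5: 2, 2: 2, 1: 1}

{3: 1, 4: 2, 5: 2, 2: 2, 1: 1}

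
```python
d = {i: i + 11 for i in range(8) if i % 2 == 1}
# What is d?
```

{1: 12, 3: 14, 5: 16, 7: 18}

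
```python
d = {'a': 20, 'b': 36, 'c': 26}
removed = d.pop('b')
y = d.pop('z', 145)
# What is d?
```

After line 1: d = {'a': 20, 'b': 36, 'c': 26}
After line 2 (pop 'b' returns 36): d = {'a': 20, 'c': 26}, removed = 36
After line 3 (pop 'z' missing, returns default 145): d = {'a': 20, 'c': 26}, y = 145

{'a': 20, 'c': 26}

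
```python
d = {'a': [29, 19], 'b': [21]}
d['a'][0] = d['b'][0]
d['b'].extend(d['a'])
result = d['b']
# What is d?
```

After line 1: d = {'a': [29, 19], 'b': [21]}
After line 2 (a[0] = b[0] = 21): d = {'a': [21, 19], 'b': [21]}
After line 3 (b.extend(a) appends [21, 19]): d = {'a': [21, 19], 'b': [21, 21, 19]}
After line 4: result = d['b'] = [21, 21, 19]

{'a': [21, 19], 'b': [21, 21, 19]}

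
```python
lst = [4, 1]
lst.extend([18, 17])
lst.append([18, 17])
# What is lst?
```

After line 1: lst = [4, 1]
After line 2 (extend unpacks [18, 17]): lst = [4, 1, 18, 17]
After line 3 (append adds [18, 17] as single element): lst = [4, 1, 18, 17, [18, 17]]

[4, 1, 18, 17, [18, 17]]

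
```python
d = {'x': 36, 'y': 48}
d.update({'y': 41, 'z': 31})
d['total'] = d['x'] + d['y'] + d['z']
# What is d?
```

After line 1: d = {'x': 36, 'y': 48}
After line 2 (y overwritten, z added): d = {'x': 36, 'y': 41, 'z': 31}
After line 3 (total = 36 + 41 + 31 = 108): d = {'x': 36, 'y': 41, 'z': 31, 'total': 108}

{'x': 36, 'y': 41, 'z': 31, 'total': 108}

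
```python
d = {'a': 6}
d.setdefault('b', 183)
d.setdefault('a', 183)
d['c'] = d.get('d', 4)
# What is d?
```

After line 1: d = {'a': 6}
After line 2 (setdefault adds 'b'=183): d = {'a': 6, 'b': 183}
After line 3 (setdefault 'a' no-op, already exists): d = {'a': 6, 'b': 183}
After line 4 (get('d', 4) returns default since 'd' not in d): d = {'a': 6, 'b': 183, 'c': 4}

{'a': 6, 'b': 183, 'c': 4}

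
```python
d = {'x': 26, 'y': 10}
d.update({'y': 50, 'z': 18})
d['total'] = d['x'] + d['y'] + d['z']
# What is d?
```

After line 1: d = {'x': 26, 'y': 10}
After line 2 (y overwritten, z added): d = {'x': 26, 'y': 50, 'z': 18}
After line 3 (total = 26 + 50 + 18 = 94): d = {'x': 26, 'y': 50, 'z': 18, 'total': 94}

{'x': 26, 'y': 50, 'z': 18, 'total': 94}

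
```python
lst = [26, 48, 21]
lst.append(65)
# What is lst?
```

[26, 48, 21, 65]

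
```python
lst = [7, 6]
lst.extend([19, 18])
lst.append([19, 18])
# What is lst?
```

After line 1: lst = [7, 6]
After line 2 (extend unpacks [19, 18]): lst = [7, 6, 19, 18]
After line 3 (append adds [19, 18] as single element): lst = [7, 6, 19, 18, [19, 18]]

[7, 6, 19, 18, [19, 18]]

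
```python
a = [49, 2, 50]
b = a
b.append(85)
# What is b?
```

After line 1: a = [49, 2, 50]
After line 2 (b = a is an alias, same object): a = [49, 2, 50], b = [49, 2, 50]
After line 3 (b.append mutates the shared list): a = [49, 2, 50, 85], b = [49, 2, 50, 85]

[49, 2, 50, 85]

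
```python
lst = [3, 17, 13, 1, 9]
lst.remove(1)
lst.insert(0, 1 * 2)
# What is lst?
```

After line 1: lst = [3, 17, 13, 1, 9]
After line 2 (remove first 1): lst = [3, 17, 13, 9]
After line 3 (insert 2 at index 0): lst = [2, 3, 17, 13, 9]

[2, 3, 17, 13, 9]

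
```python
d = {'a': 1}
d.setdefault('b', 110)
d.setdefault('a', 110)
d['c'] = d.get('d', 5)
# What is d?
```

After line 1: d = {'a': 1}
After line 2 (setdefault adds 'b'=110): d = {'a': 1, 'b': 110}
After line 3 (setdefault 'a' no-op, already exists): d = {'a': 1, 'b': 110}
After line 4 (get('d', 5) returns default since 'd' not in d): d = {'a': 1, 'b': 110, 'c': 5}

{'a': 1, 'b': 110, 'c': 5}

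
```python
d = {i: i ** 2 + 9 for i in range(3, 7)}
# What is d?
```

{3: 18, 4: 25, 5: 34, 6: 45}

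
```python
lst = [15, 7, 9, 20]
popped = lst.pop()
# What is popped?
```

20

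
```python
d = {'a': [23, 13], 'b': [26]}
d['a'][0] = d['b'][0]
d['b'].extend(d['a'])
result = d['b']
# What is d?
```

After line 1: d = {'a': [23, 13], 'b': [26]}
After line 2 (a[0] = b[0] = 26): d = {'a': [26, 13], 'b': [26]}
After line 3 (b.extend(a) appends [26, 13]): d = {'a': [26, 13], 'b': [26, 26, 13]}
After line 4: result = d['b'] = [26, 26, 13]

{'a': [26, 13], 'b': [26, 26, 13]}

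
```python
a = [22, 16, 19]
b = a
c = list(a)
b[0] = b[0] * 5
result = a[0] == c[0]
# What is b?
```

After line 1: a = [22, 16, 19]
After line 2 (b = a, alias): a = [22, 16, 19], b = [22, 16, 19]
After line 3 (c = list(a) is a copy, new object): c = [22, 16, 19]
After line 4 (b[0] = 22 * 5 = 110; mutates shared a/b): a = b = [110, 16, 19], c = [22, 16, 19]
After line 5 (a[0] = 110, c[0] = 22; result = False)

[110, 16, 19]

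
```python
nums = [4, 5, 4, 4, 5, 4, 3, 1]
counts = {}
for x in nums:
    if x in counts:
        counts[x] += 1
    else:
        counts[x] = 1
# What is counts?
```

Initial: counts = {}, nums = [4, 5, 4, 4, 5, 4, 3, 1]
See 4: counts = {4: 1}
See 5: counts = {4: 1, 5: 1}
See 4: counts = {4: 2, 5: 1}
See 4: counts = {4: 3, 5: 1}
See 5: counts = {4: 3, 5: 2}
See 4: counts = {4: 4, 5: 2}
See 3: counts = {4: 4, 5: 2, 3: 1}
See 1: counts = {4: 4, 5: 2, 3: 1, 1: 1}

{4: 4, 5: 2, 3: 1, 1: 1}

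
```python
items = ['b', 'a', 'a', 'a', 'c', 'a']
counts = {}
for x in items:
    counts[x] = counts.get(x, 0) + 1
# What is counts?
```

Initial: counts = {}, items = ['b', 'a', 'a', 'a', 'c', 'a']
See 'b': counts = {'b': 1}
See 'a': counts = {'b': 1, 'a': 1}
See 'a': counts = {'b': 1, 'a': 2}
See 'a': counts = {'b': 1, 'a': 3}
See 'c': counts = {'b': 1, 'a': 3, 'c': 1}
See 'a': counts = {'b': 1, 'a': 4, 'c': 1}

{'b': 1, 'a': 4, 'c': 1}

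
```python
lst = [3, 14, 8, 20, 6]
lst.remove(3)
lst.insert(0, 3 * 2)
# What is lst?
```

After line 1: lst = [3, 14, 8, 20, 6]
After line 2 (remove first 3): lst = [14, 8, 20, 6]
After line 3 (insert 6 at index 0): lst = [6, 14, 8, 20, 6]

[6, 14, 8, 20, 6]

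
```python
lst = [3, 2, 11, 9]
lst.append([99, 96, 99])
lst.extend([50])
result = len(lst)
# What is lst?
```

After line 1: lst = [3, 2, 11, 9]
After line 2 (append adds [99, 96, 99] as single element): lst = [3, 2, 11, 9, [99, 96, 99]]
After line 3 (extend unpacks [50], adds 50): lst = [3, 2, 11, 9, [99, 96, 99], 50]
After line 4: result = len(lst) = 6

[3, 2, 11, 9, [99, 96, 99], 50]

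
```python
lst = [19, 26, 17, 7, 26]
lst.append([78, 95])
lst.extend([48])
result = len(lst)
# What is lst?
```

After line 1: lst = [19, 26, 17, 7, 26]
After line 2 (append adds [78, 95] as single element): lst = [19, 26, 17, 7, 26, [78, 95]]
After line 3 (extend unpacks [48], adds 48): lst = [19, 26, 17, 7, 26, [78, 95], 48]
After line 4: result = len(lst) = 7

[19, 26, 17, 7, 26, [78, 95], 48]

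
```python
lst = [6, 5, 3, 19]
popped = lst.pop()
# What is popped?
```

19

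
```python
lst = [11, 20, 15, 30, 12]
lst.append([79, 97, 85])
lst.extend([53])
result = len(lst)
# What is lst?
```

After line 1: lst = [11, 20, 15, 30, 12]
After line 2 (append adds [79, 97, 85] as single element): lst = [11, 20, 15, 30, 12, [79, 97, 85]]
After line 3 (extend unpacks [53], adds 53): lst = [11, 20, 15, 30, 12, [79, 97, 85], 53]
After line 4: result = len(lst) = 7

[11, 20, 15, 30, 12, [79, 97, 85], 53]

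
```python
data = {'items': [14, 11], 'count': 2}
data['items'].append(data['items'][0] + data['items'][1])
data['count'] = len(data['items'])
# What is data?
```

After line 1: data = {'items': [14, 11], 'count': 2}
After line 2 (append 14 + 11 = 25): data = {'items': [14, 11, 25], 'count': 2}
After line 3 (count = len(items) = 3): data = {'items': [14, 11, 25], 'count': 3}

{'items': [14, 11, 25], 'count': 3}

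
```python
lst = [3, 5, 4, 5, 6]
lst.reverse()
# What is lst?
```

[6, 5, 4, 5, 3]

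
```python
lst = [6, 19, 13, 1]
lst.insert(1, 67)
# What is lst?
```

[6, 67, 19, 13, 1]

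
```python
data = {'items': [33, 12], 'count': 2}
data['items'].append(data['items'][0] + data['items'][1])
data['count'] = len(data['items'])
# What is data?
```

After line 1: data = {'items': [33, 12], 'count': 2}
After line 2 (append 33 + 12 = 45): data = {'items': [33, 12, 45], 'count': 2}
After line 3 (count = len(items) = 3): data = {'items': [33, 12, 45], 'count': 3}

{'items': [33, 12, 45], 'count': 3}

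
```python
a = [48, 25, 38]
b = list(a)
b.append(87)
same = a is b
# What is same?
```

After line 1: a = [48, 25, 38]
After line 2 (b = list(a) is a shallow copy, new object): a = [48, 25, 38], b = [48, 25, 38]
After line 3 (append only mutates b): a = [48, 25, 38], b = [48, 25, 38, 87]
After line 4 (same = a is b; different objects -> False): same = False

False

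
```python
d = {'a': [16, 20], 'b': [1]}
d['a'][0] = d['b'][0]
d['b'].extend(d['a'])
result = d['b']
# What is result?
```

After line 1: d = {'a': [16, 20], 'b': [1]}
After line 2 (a[0] = b[0] = 1): d = {'a': [1, 20], 'b': [1]}
After line 3 (b.extend(a) appends [1, 20]): d = {'a': [1, 20], 'b': [1, 1, 20]}
After line 4: result = d['b'] = [1, 1, 20]

[1, 1, 20]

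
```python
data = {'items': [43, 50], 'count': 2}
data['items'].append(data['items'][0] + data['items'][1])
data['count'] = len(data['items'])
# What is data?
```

After line 1: data = {'items': [43, 50], 'count': 2}
After line 2 (append 43 + 50 = 93): data = {'items': [43, 50, 93], 'count': 2}
After line 3 (count = len(items) = 3): data = {'items': [43, 50, 93], 'count': 3}

{'items': [43, 50, 93], 'count': 3}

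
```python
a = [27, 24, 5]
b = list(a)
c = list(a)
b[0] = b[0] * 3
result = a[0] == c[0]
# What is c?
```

After line 1: a = [27, 24, 5]
After line 2 (b = list(a), copy): a = [27, 24, 5], b = [27, 24, 5]
After line 3 (c = list(a) is a copy, new object): c = [27, 24, 5]
After line 4 (b[0] = 27 * 3 = 81; only b mutates (copy)): a = [27, 24, 5], b = [81, 24, 5], c = [27, 24, 5]
After line 5 (a[0] = 27, c[0] = 27; result = True)

[27, 24, 5]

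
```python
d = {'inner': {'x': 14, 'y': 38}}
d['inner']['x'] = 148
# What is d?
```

After line 1: d = {'inner': {'x': 14, 'y': 38}}
After line 2 (inner x overwritten): d = {'inner': {'x': 148, 'y': 38}}

{'inner': {'x': 148, 'y': 38}}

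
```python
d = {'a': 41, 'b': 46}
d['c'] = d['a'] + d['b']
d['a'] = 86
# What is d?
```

After line 1: d = {'a': 41, 'b': 46}
After line 2 (d['c'] = 41 + 46): d = {'a': 41, 'b': 46, 'c': 87}
After line 3: d = {'a': 86, 'b': 46, 'c': 87}

{'a': 86, 'b': 46, 'c': 87}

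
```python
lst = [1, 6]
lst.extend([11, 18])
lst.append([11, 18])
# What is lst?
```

After line 1: lst = [1, 6]
After line 2 (extend unpacks [11, 18]): lst = [1, 6, 11, 18]
After line 3 (append adds [11, 18] as single element): lst = [1, 6, 11, 18, [11, 18]]

[1, 6, 11, 18, [11, 18]]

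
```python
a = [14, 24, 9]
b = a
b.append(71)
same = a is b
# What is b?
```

After line 1: a = [14, 24, 9]
After line 2 (b = a is an alias, same object): a = [14, 24, 9], b = [14, 24, 9]
After line 3 (b.append mutates the shared list): a = [14, 24, 9, 71], b = [14, 24, 9, 71]
After line 4 (same = a is b; same object -> True): same = True

[14, 24, 9, 71]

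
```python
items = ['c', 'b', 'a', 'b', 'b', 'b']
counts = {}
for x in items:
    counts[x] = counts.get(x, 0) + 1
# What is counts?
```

Initial: counts = {}, items = ['c', 'b', 'a', 'b', 'b', 'b']
See 'c': counts = {'c': 1}
See 'b': counts = {'c': 1, 'b': 1}
See 'a': counts = {'c': 1, 'b': 1, 'a': 1}
See 'b': counts = {'c': 1, 'b': 2, 'a': 1}
See 'b': counts = {'c': 1, 'b': 3, 'a': 1}
See 'b': counts = {'c': 1, 'b': 4, 'a': 1}

{'c': 1, 'b': 4, 'a': 1}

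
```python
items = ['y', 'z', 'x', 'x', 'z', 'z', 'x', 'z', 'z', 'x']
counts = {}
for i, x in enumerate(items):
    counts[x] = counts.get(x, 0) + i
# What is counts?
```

Initial: counts = {}, items = ['y', 'z', 'x', 'x', 'z', 'z', 'x', 'z', 'z', 'x']
i=0, x='y': counts = {'y': 0}
i=1, x='z': counts = {'y': 0, 'z': 1}
i=2, x='x': counts = {'y': 0, 'z': 1, 'x': 2}
i=3, x='x': counts = {'y': 0, 'z': 1, 'x': 5}
i=4, x='z': counts = {'y': 0, 'z': 5, 'x': 5}
i=5, x='z': counts = {'y': 0, 'z': 10, 'x': 5}
i=6, x='x': counts = {'y': 0, 'z': 10, 'x': 11}
i=7, x='z': counts = {'y': 0, 'z': 17, 'x': 11}
i=8, x='z': counts = {'y': 0, 'z': 25, 'x': 11}
i=9, x='x': counts = {'y': 0, 'z': 25, 'x': 20}

{'y': 0, 'z': 25, 'x': 20}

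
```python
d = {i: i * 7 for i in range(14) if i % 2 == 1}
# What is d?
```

{1: 7, 3: 21, 5: 35, 7: 49, 9: 63, 11: 77, 13: 91}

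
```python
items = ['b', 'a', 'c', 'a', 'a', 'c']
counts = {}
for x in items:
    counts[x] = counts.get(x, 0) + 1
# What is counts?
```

Initial: counts = {}, items = ['b', 'a', 'c', 'a', 'a', 'c']
See 'b': counts = {'b': 1}
See 'a': counts = {'b': 1, 'a': 1}
See 'c': counts = {'b': 1, 'a': 1, 'c': 1}
See 'a': counts = {'b': 1, 'a': 2, 'c': 1}
See 'a': counts = {'b': 1, 'a': 3, 'c': 1}
See 'c': counts = {'b': 1, 'a': 3, 'c': 2}

{'b': 1, 'a': 3, 'c': 2}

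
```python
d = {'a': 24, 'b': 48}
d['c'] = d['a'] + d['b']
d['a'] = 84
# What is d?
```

After line 1: d = {'a': 24, 'b': 48}
After line 2 (d['c'] = 24 + 48): d = {'a': 24, 'b': 48, 'c': 72}
After line 3: d = {'a': 84, 'b': 48, 'c': 72}

{'a': 84, 'b': 48, 'c': 72}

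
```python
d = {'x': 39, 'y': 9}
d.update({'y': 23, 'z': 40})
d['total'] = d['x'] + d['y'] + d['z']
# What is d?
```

After line 1: d = {'x': 39, 'y': 9}
After line 2 (y overwritten, z added): d = {'x': 39, 'y': 23, 'z': 40}
After line 3 (total = 39 + 23 + 40 = 102): d = {'x': 39, 'y': 23, 'z': 40, 'total': 102}

{'x': 39, 'y': 23, 'z': 40, 'total': 102}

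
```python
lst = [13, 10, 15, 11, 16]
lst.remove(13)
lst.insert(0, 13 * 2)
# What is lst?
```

After line 1: lst = [13, 10, 15, 11, 16]
After line 2 (remove first 13): lst = [10, 15, 11, 16]
After line 3 (insert 26 at index 0): lst = [26, 10, 15, 11, 16]

[26, 10, 15, 11, 16]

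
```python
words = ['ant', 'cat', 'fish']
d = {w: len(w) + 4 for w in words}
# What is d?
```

{'ant': 7, 'cat': 7, 'fish': 8}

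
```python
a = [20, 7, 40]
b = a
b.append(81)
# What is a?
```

After line 1: a = [20, 7, 40]
After line 2 (b = a is an alias, same object): a = [20, 7, 40], b = [20, 7, 40]
After line 3 (b.append mutates the shared list): a = [20, 7, 40, 81], b = [20, 7, 40, 81]

[20, 7, 40, 81]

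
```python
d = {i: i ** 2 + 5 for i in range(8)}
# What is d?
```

{0: 5, 1: 6, 2: 9, 3: 14, 4: 21, 5: 30, 6: 41, 7: 54}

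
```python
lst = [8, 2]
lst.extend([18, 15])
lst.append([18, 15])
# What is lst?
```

After line 1: lst = [8, 2]
After line 2 (extend unpacks [18, 15]): lst = [8, 2, 18, 15]
After line 3 (append adds [18, 15] as single element): lst = [8, 2, 18, 15, [18, 15]]

[8, 2, 18, 15, [18, 15]]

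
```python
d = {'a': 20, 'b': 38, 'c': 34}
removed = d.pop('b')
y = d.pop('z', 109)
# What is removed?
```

After line 1: d = {'a': 20, 'b': 38, 'c': 34}
After line 2 (pop 'b' returns 38): d = {'a': 20, 'c': 34}, removed = 38
After line 3 (pop 'z' missing, returns default 109): d = {'a': 20, 'c': 34}, y = 109

38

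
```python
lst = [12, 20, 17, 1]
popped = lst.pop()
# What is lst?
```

[12, 20, 17]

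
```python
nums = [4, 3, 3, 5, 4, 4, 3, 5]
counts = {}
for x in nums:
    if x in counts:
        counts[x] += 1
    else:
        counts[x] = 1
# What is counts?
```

Initial: counts = {}, nums = [4, 3, 3, 5, 4, 4, 3, 5]
See 4: counts = {4: 1}
See 3: counts = {4: 1, 3: 1}
See 3: counts = {4: 1, 3: 2}
See 5: counts = {4: 1, 3: 2, 5: 1}
See 4: counts = {4: 2, 3: 2, 5: 1}
See 4: counts = {4: 3, 3: 2, 5: 1}
See 3: counts = {4: 3, 3: 3, 5: 1}
See 5: counts = {4: 3, 3: 3, 5: 2}

{4: 3, 3: 3, 5: 2}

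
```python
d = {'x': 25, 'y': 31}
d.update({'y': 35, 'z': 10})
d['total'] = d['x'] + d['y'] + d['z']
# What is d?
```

After line 1: d = {'x': 25, 'y': 31}
After line 2 (y overwritten, z added): d = {'x': 25, 'y': 35, 'z': 10}
After line 3 (total = 25 + 35 + 10 = 70): d = {'x': 25, 'y': 35, 'z': 10, 'total': 70}

{'x': 25, 'y': 35, 'z': 10, 'total': 70}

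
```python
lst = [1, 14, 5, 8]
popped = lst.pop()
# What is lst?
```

[1, 14, 5]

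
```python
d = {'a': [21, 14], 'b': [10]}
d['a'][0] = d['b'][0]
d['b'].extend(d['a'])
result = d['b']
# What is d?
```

After line 1: d = {'a': [21, 14], 'b': [10]}
After line 2 (a[0] = b[0] = 10): d = {'a': [10, 14], 'b': [10]}
After line 3 (b.extend(a) appends [10, 14]): d = {'a': [10, 14], 'b': [10, 10, 14]}
After line 4: result = d['b'] = [10, 10, 14]

{'a': [10, 14], 'b': [10, 10, 14]}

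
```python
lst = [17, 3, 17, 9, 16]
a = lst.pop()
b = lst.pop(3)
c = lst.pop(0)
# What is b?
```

After line 1: lst = [17, 3, 17, 9, 16]
After line 2 (pop() -> a = 16): lst = [17, 3, 17, 9]
After line 3 (pop(3) -> b = 9): lst = [17, 3, 17]
After line 4 (pop(0) -> c = 17): lst = [3, 17]

9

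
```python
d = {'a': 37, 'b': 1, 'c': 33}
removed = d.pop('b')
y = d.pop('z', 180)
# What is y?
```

After line 1: d = {'a': 37, 'b': 1, 'c': 33}
After line 2 (pop 'b' returns 1): d = {'a': 37, 'c': 33}, removed = 1
After line 3 (pop 'z' missing, returns default 180): d = {'a': 37, 'c': 33}, y = 180

180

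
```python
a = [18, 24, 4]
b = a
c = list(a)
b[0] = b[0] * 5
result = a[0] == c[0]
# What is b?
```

After line 1: a = [18, 24, 4]
After line 2 (b = a, alias): a = [18, 24, 4], b = [18, 24, 4]
After line 3 (c = list(a) is a copy, new object): c = [18, 24, 4]
After line 4 (b[0] = 18 * 5 = 90; mutates shared a/b): a = b = [90, 24, 4], c = [18, 24, 4]
After line 5 (a[0] = 90, c[0] = 18; result = False)

[90, 24, 4]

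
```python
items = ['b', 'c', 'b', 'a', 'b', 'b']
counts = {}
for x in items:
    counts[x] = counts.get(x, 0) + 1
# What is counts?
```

Initial: counts = {}, items = ['b', 'c', 'b', 'a', 'b', 'b']
See 'b': counts = {'b': 1}
See 'c': counts = {'b': 1, 'c': 1}
See 'b': counts = {'b': 2, 'c': 1}
See 'a': counts = {'b': 2, 'c': 1, 'a': 1}
See 'b': counts = {'b': 3, 'c': 1, 'a': 1}
See 'b': counts = {'b': 4, 'c': 1, 'a': 1}

{'b': 4, 'c': 1, 'a': 1}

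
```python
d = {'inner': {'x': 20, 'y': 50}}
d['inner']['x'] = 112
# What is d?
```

After line 1: d = {'inner': {'x': 20, 'y': 50}}
After line 2 (inner x overwritten): d = {'inner': {'x': 112, 'y': 50}}

{'inner': {'x': 112, 'y': 50}}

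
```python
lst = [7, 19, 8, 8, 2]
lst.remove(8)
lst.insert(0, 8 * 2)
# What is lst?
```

After line 1: lst = [7, 19, 8, 8, 2]
After line 2 (remove first 8): lst = [7, 19, 8, 2]
After line 3 (insert 16 at index 0): lst = [16, 7, 19, 8, 2]

[16, 7, 19, 8, 2]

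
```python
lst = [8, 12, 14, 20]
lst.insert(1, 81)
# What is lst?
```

[8, 81, 12, 14, 20]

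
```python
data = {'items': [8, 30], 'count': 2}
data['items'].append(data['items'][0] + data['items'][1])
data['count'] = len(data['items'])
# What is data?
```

After line 1: data = {'items': [8, 30], 'count': 2}
After line 2 (append 8 + 30 = 38): data = {'items': [8, 30, 38], 'count': 2}
After line 3 (count = len(items) = 3): data = {'items': [8, 30, 38], 'count': 3}

{'items': [8, 30, 38], 'count': 3}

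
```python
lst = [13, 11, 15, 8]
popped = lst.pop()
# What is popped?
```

8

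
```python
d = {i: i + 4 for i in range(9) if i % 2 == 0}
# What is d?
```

{0: 4, 2: 6, 4: 8, 6: 10, 8: 12}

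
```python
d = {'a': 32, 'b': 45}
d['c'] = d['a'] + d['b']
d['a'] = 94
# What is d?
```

After line 1: d = {'a': 32, 'b': 45}
After line 2 (d['c'] = 32 + 45): d = {'a': 32, 'b': 45, 'c': 77}
After line 3: d = {'a': 94, 'b': 45, 'c': 77}

{'a': 94, 'b': 45, 'c': 77}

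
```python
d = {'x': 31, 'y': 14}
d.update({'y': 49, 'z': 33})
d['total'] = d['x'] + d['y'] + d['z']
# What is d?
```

After line 1: d = {'x': 31, 'y': 14}
After line 2 (y overwritten, z added): d = {'x': 31, 'y': 49, 'z': 33}
After line 3 (total = 31 + 49 + 33 = 113): d = {'x': 31, 'y': 49, 'z': 33, 'total': 113}

{'x': 31, 'y': 49, 'z': 33, 'total': 113}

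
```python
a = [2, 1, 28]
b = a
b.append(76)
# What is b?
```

After line 1: a = [2, 1, 28]
After line 2 (b = a is an alias, same object): a = [2, 1, 28], b = [2, 1, 28]
After line 3 (b.append mutates the shared list): a = [2, 1, 28, 76], b = [2, 1, 28, 76]

[2, 1, 28, 76]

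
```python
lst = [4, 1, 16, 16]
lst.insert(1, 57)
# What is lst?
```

[4, 57, 1, 16, 16]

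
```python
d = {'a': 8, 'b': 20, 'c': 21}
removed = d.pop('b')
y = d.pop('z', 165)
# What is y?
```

After line 1: d = {'a': 8, 'b': 20, 'c': 21}
After line 2 (pop 'b' returns 20): d = {'a': 8, 'c': 21}, removed = 20
After line 3 (pop 'z' missing, returns default 165): d = {'a': 8, 'c': 21}, y = 165

165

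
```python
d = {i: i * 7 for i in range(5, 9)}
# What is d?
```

{5: 35, 6: 42, 7: 49, 8: 56}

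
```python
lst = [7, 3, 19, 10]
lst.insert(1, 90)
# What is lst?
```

[7, 90, 3, 19, 10]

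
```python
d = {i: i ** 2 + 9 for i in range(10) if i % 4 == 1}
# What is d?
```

{1: 10, 5: 34, 9: 90}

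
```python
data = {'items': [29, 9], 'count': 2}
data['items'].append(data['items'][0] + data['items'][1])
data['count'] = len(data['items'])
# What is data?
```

After line 1: data = {'items': [29, 9], 'count': 2}
After line 2 (append 29 + 9 = 38): data = {'items': [29, 9, 38], 'count': 2}
After line 3 (count = len(items) = 3): data = {'items': [29, 9, 38], 'count': 3}

{'items': [29, 9, 38], 'count': 3}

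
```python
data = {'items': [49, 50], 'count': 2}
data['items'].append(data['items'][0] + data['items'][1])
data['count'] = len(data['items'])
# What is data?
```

After line 1: data = {'items': [49, 50], 'count': 2}
After line 2 (append 49 + 50 = 99): data = {'items': [49, 50, 99], 'count': 2}
After line 3 (count = len(items) = 3): data = {'items': [49, 50, 99], 'count': 3}

{'items': [49, 50, 99], 'count': 3}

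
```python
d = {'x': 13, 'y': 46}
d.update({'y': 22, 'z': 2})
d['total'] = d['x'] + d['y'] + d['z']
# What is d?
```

After line 1: d = {'x': 13, 'y': 46}
After line 2 (y overwritten, z added): d = {'x': 13, 'y': 22, 'z': 2}
After line 3 (total = 13 + 22 + 2 = 37): d = {'x': 13, 'y': 22, 'z': 2, 'total': 37}

{'x': 13, 'y': 22, 'z': 2, 'total': 37}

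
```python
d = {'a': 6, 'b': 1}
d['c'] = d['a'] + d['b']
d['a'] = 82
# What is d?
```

After line 1: d = {'a': 6, 'b': 1}
After line 2 (d['c'] = 6 + 1): d = {'a': 6, 'b': 1, 'c': 7}
After line 3: d = {'a': 82, 'b': 1, 'c': 7}

{'a': 82, 'b': 1, 'c': 7}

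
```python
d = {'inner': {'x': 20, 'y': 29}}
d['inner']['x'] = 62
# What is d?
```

After line 1: d = {'inner': {'x': 20, 'y': 29}}
After line 2 (inner x overwritten): d = {'inner': {'x': 62, 'y': 29}}

{'inner': {'x': 62, 'y': 29}}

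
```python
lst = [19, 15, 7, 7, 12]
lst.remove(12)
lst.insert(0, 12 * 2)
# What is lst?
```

After line 1: lst = [19, 15, 7, 7, 12]
After line 2 (remove first 12): lst = [19, 15, 7, 7]
After line 3 (insert 24 at index 0): lst = [24, 19, 15, 7, 7]

[24, 19, 15, 7, 7]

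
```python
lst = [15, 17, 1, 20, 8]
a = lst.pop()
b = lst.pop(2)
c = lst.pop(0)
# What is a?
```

After line 1: lst = [15, 17, 1, 20, 8]
After line 2 (pop() -> a = 8): lst = [15, 17, 1, 20]
After line 3 (pop(2) -> b = 1): lst = [15, 17, 20]
After line 4 (pop(0) -> c = 15): lst = [17, 20]

8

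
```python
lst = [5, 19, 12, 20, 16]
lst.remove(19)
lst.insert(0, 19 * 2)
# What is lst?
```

After line 1: lst = [5, 19, 12, 20, 16]
After line 2 (remove first 19): lst = [5, 12, 20, 16]
After line 3 (insert 38 at index 0): lst = [38, 5, 12, 20, 16]

[38, 5, 12, 20, 16]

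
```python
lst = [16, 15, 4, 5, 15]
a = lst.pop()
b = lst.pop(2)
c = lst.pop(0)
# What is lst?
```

After line 1: lst = [16, 15, 4, 5, 15]
After line 2 (pop() -> a = 15): lst = [16, 15, 4, 5]
After line 3 (pop(2) -> b = 4): lst = [16, 15, 5]
After line 4 (pop(0) -> c = 16): lst = [15, 5]

[15, 5]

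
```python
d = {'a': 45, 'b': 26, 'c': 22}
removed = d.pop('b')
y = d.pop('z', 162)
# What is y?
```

After line 1: d = {'a': 45, 'b': 26, 'c': 22}
After line 2 (pop 'b' returns 26): d = {'a': 45, 'c': 22}, removed = 26
After line 3 (pop 'z' missing, returns default 162): d = {'a': 45, 'c': 22}, y = 162

162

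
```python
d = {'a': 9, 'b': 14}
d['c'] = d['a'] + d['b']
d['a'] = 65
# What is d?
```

After line 1: d = {'a': 9, 'b': 14}
After line 2 (d['c'] = 9 + 14): d = {'a': 9, 'b': 14, 'c': 23}
After line 3: d = {'a': 65, 'b': 14, 'c': 23}

{'a': 65, 'b': 14, 'c': 23}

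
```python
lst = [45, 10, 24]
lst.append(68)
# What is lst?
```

[45, 10, 24, 68]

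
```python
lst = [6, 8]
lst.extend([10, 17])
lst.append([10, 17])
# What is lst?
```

After line 1: lst = [6, 8]
After line 2 (extend unpacks [10, 17]): lst = [6, 8, 10, 17]
After line 3 (append adds [10, 17] as single element): lst = [6, 8, 10, 17, [10, 17]]

[6, 8, 10, 17, [10, 17]]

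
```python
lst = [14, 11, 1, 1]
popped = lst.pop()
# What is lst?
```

[14, 11, 1]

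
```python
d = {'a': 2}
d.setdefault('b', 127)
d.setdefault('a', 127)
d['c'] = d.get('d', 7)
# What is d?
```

After line 1: d = {'a': 2}
After line 2 (setdefault adds 'b'=127): d = {'a': 2, 'b': 127}
After line 3 (setdefault 'a' no-op, already exists): d = {'a': 2, 'b': 127}
After line 4 (get('d', 7) returns default since 'd' not in d): d = {'a': 2, 'b': 127, 'c': 7}

{'a': 2, 'b': 127, 'c': 7}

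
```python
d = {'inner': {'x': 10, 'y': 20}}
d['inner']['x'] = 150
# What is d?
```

After line 1: d = {'inner': {'x': 10, 'y': 20}}
After line 2 (inner x overwritten): d = {'inner': {'x': 150, 'y': 20}}

{'inner': {'x': 150, 'y': 20}}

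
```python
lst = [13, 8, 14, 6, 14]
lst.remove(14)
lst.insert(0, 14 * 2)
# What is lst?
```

After line 1: lst = [13, 8, 14, 6, 14]
After line 2 (remove first 14): lst = [13, 8, 6, 14]
After line 3 (insert 28 at index 0): lst = [28, 13, 8, 6, 14]

[28, 13, 8, 6, 14]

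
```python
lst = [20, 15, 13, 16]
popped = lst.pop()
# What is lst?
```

[20, 15, 13]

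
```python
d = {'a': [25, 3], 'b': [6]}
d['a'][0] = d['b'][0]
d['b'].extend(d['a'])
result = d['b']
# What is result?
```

After line 1: d = {'a': [25, 3], 'b': [6]}
After line 2 (a[0] = b[0] = 6): d = {'a': [6, 3], 'b': [6]}
After line 3 (b.extend(a) appends [6, 3]): d = {'a': [6, 3], 'b': [6, 6, 3]}
After line 4: result = d['b'] = [6, 6, 3]

[6, 6, 3]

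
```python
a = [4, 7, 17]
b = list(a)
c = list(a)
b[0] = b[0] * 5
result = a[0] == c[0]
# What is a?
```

After line 1: a = [4, 7, 17]
After line 2 (b = list(a), copy): a = [4, 7, 17], b = [4, 7, 17]
After line 3 (c = list(a) is a copy, new object): c = [4, 7, 17]
After line 4 (b[0] = 4 * 5 = 20; only b mutates (copy)): a = [4, 7, 17], b = [20, 7, 17], c = [4, 7, 17]
After line 5 (a[0] = 4, c[0] = 4; result = True)

[4, 7, 17]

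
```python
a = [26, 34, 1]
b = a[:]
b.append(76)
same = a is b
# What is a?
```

After line 1: a = [26, 34, 1]
After line 2 (b = a[:] is a shallow copy, new object): a = [26, 34, 1], b = [26, 34, 1]
After line 3 (append only mutates b): a = [26, 34, 1], b = [26, 34, 1, 76]
After line 4 (same = a is b; different objects -> False): same = False

[26, 34, 1]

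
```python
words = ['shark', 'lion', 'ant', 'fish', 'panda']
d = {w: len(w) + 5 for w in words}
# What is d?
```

{'shark': 10, 'lion': 9, 'ant': 8, 'fish': 9, 'panda': 10}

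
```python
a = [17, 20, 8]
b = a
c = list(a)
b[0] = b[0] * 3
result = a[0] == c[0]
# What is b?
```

After line 1: a = [17, 20, 8]
After line 2 (b = a, alias): a = [17, 20, 8], b = [17, 20, 8]
After line 3 (c = list(a) is a copy, new object): c = [17, 20, 8]
After line 4 (b[0] = 17 * 3 = 51; mutates shared a/b): a = b = [51, 20, 8], c = [17, 20, 8]
After line 5 (a[0] = 51, c[0] = 17; result = False)

[51, 20, 8]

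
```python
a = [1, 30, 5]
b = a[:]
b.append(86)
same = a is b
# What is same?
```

After line 1: a = [1, 30, 5]
After line 2 (b = a[:] is a shallow copy, new object): a = [1, 30, 5], b = [1, 30, 5]
After line 3 (append only mutates b): a = [1, 30, 5], b = [1, 30, 5, 86]
After line 4 (same = a is b; different objects -> False): same = False

False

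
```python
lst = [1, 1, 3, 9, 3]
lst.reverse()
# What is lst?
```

[3, 9, 3, 1, 1]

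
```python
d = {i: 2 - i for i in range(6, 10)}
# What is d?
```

{6: -4, 7: -5, 8: -6, 9: -7}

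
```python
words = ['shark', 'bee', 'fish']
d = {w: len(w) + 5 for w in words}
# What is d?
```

{'shark': 10, 'bee': 8, 'fish': 9}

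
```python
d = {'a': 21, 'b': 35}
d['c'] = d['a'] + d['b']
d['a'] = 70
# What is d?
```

After line 1: d = {'a': 21, 'b': 35}
After line 2 (d['c'] = 21 + 35): d = {'a': 21, 'b': 35, 'c': 56}
After line 3: d = {'a': 70, 'b': 35, 'c': 56}

{'a': 70, 'b': 35, 'c': 56}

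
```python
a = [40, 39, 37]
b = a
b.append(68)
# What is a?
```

After line 1: a = [40, 39, 37]
After line 2 (b = a is an alias, same object): a = [40, 39, 37], b = [40, 39, 37]
After line 3 (b.append mutates the shared list): a = [40, 39, 37, 68], b = [40, 39, 37, 68]

[40, 39, 37, 68]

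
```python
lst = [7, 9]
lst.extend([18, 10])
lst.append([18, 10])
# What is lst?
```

After line 1: lst = [7, 9]
After line 2 (extend unpacks [18, 10]): lst = [7, 9, 18, 10]
After line 3 (append adds [18, 10] as single element): lst = [7, 9, 18, 10, [18, 10]]

[7, 9, 18, 10, [18, 10]]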